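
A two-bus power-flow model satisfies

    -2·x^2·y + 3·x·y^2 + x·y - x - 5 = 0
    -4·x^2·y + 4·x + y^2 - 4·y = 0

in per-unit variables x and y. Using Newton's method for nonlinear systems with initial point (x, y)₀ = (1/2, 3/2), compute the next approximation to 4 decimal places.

(-37.2500, 37.6250)

At (1/2, 3/2): F = (-2.1250, -3.2500).
Jacobian J = [[-4·x·y + 3·y^2 + y - 1, -2·x^2 + 6·x·y + x], [-8·x·y + 4, -4·x^2 + 2·y - 4]].
At the point, J = [[4.2500, 4.5000], [-2.0000, -2.0000]] (det J = 0.5000).
Solving J·Δ = −F gives Δ = (-37.7500, 36.1250).
Then the next iterate is (x, y)₁ = (-37.2500, 37.6250).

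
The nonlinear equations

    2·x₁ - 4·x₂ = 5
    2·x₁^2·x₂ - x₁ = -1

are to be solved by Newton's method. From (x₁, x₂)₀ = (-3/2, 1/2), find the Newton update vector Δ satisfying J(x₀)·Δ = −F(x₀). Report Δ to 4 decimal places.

At (-3/2, 1/2): F = (-10.0000, 4.7500).
Jacobian J = [[2, -4], [4·x₁·x₂ - 1, 2·x₁^2]].
At the point, J = [[2.0000, -4.0000], [-4.0000, 4.5000]] (det J = -7.0000).
Solving J·Δ = −F gives Δ = (-3.7143, -4.3571).

(-3.7143, -4.3571)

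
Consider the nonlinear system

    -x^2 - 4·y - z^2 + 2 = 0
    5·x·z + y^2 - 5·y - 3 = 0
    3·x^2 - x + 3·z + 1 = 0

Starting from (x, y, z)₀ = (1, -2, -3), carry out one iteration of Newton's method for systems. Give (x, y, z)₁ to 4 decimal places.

(6.7273, -16.1818, -10.5455)

At (1, -2, -3): F = (0.0000, -4.0000, -6.0000).
Jacobian J = [[-2·x, -4, -2·z], [5·z, 2·y - 5, 5·x], [6·x - 1, 0, 3]].
At the point, J = [[-2.0000, -4.0000, 6.0000], [-15.0000, -9.0000, 5.0000], [5.0000, 0.0000, 3.0000]] (det J = 44.0000).
Solving J·Δ = −F gives Δ = (5.7273, -14.1818, -7.5455).
Then the next iterate is (x, y, z)₁ = (6.7273, -16.1818, -10.5455).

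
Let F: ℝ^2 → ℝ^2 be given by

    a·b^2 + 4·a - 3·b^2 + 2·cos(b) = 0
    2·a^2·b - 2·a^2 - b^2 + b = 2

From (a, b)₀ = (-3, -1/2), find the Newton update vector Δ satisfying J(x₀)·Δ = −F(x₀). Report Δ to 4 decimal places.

(-0.6923, 2.1106)

At (-3, -1/2): F = (-11.744835, -29.7500).
Jacobian J = [[b^2 + 4, 2·a·b - 6·b - 2·sin(b)], [4·a·b - 4·a, 2·a^2 - 2·b + 1]].
At the point, J = [[4.2500, 6.958851], [18.0000, 20.0000]] (det J = -40.259319).
Solving J·Δ = −F gives Δ = (-0.6923, 2.1106).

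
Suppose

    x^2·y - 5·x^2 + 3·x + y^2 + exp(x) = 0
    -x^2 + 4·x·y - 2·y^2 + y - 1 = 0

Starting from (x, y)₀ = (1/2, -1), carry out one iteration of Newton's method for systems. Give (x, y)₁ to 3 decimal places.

(0.918, 0.191)

At (1/2, -1): F = (2.64872, -6.250).
Jacobian J = [[2·x·y - 10·x + exp(x) + 3, x^2 + 2·y], [-2·x + 4·y, 4·x - 4·y + 1]].
At the point, J = [[-1.35128, -1.750], [-5.000, 7.000]] (det J = -18.20895).
Solving J·Δ = −F gives Δ = (0.418, 1.191).
Then the next iterate is (x, y)₁ = (0.918, 0.191).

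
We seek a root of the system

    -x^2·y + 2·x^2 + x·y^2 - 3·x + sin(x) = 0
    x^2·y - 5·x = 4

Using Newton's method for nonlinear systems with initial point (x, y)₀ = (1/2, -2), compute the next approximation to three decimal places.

(-0.568, -3.911)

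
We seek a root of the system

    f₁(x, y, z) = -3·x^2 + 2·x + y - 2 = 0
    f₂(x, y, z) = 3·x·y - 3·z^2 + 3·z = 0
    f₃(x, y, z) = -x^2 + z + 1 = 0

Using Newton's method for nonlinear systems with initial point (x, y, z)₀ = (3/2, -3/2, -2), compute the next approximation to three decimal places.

(0.714, 0.245, -1.109)

At (3/2, -3/2, -2): F = (-7.250, -24.750, -3.250).
Jacobian J = [[-6·x + 2, 1, 0], [3·y, 3·x, -6·z + 3], [-2·x, 0, 1]].
At the point, J = [[-7.000, 1.000, 0.000], [-4.500, 4.500, 15.000], [-3.000, 0.000, 1.000]] (det J = -72.000).
Solving J·Δ = −F gives Δ = (-0.786, 1.745, 0.891).
Then the next iterate is (x, y, z)₁ = (0.714, 0.245, -1.109).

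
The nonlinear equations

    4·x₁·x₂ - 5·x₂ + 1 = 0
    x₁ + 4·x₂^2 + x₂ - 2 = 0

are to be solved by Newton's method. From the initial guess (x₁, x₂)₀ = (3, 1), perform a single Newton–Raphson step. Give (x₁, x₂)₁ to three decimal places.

(1.966, 0.448)

At (3, 1): F = (8.000, 6.000).
Jacobian J = [[4·x₂, 4·x₁ - 5], [1, 8·x₂ + 1]].
At the point, J = [[4.000, 7.000], [1.000, 9.000]] (det J = 29.000).
Solving J·Δ = −F gives Δ = (-1.034, -0.552).
Then the next iterate is (x₁, x₂)₁ = (1.966, 0.448).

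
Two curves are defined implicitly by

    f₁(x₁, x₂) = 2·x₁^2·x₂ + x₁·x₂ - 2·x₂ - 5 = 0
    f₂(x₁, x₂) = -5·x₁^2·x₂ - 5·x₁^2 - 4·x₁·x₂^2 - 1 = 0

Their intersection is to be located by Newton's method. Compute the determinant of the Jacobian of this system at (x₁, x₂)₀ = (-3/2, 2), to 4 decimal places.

-156.5000

J = [[4·x₁·x₂ + x₂, 2·x₁^2 + x₁ - 2], [-10·x₁·x₂ - 10·x₁ - 4·x₂^2, -5·x₁^2 - 8·x₁·x₂]].
At the point, J = [[-10.0000, 1.0000], [29.0000, 12.7500]].
det J = -156.5000.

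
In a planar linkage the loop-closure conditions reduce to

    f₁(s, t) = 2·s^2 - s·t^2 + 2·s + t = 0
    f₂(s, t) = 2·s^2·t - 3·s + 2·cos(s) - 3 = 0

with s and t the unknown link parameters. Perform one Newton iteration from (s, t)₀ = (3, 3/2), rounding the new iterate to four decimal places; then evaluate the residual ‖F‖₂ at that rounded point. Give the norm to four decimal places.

5.3270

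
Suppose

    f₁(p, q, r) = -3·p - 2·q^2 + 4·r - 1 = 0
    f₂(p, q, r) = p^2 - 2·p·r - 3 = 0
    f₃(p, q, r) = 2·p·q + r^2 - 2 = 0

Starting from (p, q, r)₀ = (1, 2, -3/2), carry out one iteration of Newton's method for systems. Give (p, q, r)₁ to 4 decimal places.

At (1, 2, -3/2): F = (-18.0000, 1.0000, 4.2500).
Jacobian J = [[-3, -4·q, 4], [2·p - 2·r, 0, -2·p], [2·q, 2·p, 2·r]].
At the point, J = [[-3.0000, -8.0000, 4.0000], [5.0000, 0.0000, -2.0000], [4.0000, 2.0000, -3.0000]] (det J = -28.0000).
Solving J·Δ = −F gives Δ = (-0.7143, -2.6250, -1.2857).
Then the next iterate is (p, q, r)₁ = (0.2857, -0.6250, -2.7857).

(0.2857, -0.6250, -2.7857)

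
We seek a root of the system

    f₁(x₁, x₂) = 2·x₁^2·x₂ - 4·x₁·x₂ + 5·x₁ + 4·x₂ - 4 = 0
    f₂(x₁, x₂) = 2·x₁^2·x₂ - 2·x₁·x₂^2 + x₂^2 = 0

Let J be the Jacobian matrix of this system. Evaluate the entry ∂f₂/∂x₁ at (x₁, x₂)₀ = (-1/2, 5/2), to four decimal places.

-17.5000

∂f₂/∂x₁ = 4·x₁·x₂ - 2·x₂^2.
At (-1/2, 5/2) this is -17.5000.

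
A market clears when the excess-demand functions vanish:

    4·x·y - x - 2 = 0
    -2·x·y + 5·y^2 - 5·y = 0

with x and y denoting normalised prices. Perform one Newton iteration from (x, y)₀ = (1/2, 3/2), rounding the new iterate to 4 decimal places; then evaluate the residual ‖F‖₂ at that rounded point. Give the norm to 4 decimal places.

0.3125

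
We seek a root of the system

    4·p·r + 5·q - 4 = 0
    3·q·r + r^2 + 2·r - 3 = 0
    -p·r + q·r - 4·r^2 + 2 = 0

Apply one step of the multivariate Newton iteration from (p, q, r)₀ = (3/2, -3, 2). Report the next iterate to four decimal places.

At (3/2, -3, 2): F = (-7.0000, -13.0000, -23.0000).
Jacobian J = [[4·r, 5, 4·p], [0, 3·r, 3·q + 2·r + 2], [-r, r, -p + q - 8·r]].
At the point, J = [[8.0000, 5.0000, 6.0000], [0.0000, 6.0000, -3.0000], [-2.0000, 2.0000, -20.5000]] (det J = -834.0000).
Solving J·Δ = −F gives Δ = (0.6037, 1.6571, -1.0192).
Then the next iterate is (p, q, r)₁ = (2.1037, -1.3429, 0.9808).

(2.1037, -1.3429, 0.9808)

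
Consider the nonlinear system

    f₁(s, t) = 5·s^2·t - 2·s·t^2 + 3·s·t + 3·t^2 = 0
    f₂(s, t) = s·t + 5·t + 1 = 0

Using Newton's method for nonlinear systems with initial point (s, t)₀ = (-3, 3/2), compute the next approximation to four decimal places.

(-3.5610, -0.0793)

At (-3, 3/2): F = (74.2500, 4.0000).
Jacobian J = [[10·s·t - 2·t^2 + 3·t, 5·s^2 - 4·s·t + 3·s + 6·t], [t, s + 5]].
At the point, J = [[-45.0000, 63.0000], [1.5000, 2.0000]] (det J = -184.5000).
Solving J·Δ = −F gives Δ = (-0.5610, -1.5793).
Then the next iterate is (s, t)₁ = (-3.5610, -0.0793).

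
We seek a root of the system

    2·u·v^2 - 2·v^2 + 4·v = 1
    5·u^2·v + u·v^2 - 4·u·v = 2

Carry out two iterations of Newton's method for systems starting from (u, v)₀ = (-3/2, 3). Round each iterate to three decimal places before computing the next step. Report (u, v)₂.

At (-3/2, 3): F = (-34.000, 36.250).
Jacobian J = [[2·v^2, 4·u·v - 4·v + 4], [10·u·v + v^2 - 4·v, 5·u^2 + 2·u·v - 4·u]].
At the point, J = [[18.000, -26.000], [-48.000, 8.250]] (det J = -1099.500).
Solving J·Δ = −F gives Δ = (0.602, -0.891).
Then the next iterate is (u, v)₁ = (-0.898, 2.109).
Round to (-0.898, 2.109) and repeat: F = (-9.44816, 10.08486), J = [[8.89576, -12.01153], [-22.92694, 3.83626]].
Δ = (0.352, -0.526), so (u, v)₂ = (-0.546, 1.583).

(-0.546, 1.583)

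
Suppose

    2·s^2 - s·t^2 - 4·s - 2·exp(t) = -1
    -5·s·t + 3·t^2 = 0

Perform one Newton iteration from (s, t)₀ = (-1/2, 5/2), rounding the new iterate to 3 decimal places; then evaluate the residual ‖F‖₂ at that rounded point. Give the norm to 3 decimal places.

At (-1/2, 5/2): F = (-17.73999, 25.000).
Jacobian J = [[4·s - t^2 - 4, -2·s·t - 2·exp(t)], [-5·t, -5·s + 6·t]].
At the point, J = [[-12.250, -21.86499], [-12.500, 17.500]] (det J = -487.68735).
Solving J·Δ = −F gives Δ = (0.484, -1.083).
Then the next iterate is (s, t)₁ = (-0.016, 1.417).
Re-evaluating at (-0.016, 1.417): F = (-7.15282, 6.13703), so ‖F‖₂ = 9.425.

9.425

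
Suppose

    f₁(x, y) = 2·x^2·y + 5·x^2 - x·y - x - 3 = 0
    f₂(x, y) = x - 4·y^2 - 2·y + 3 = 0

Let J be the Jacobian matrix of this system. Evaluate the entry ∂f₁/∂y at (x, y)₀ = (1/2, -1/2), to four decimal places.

0.0000

∂f₁/∂y = 2·x^2 - x.
At (1/2, -1/2) this is 0.0000.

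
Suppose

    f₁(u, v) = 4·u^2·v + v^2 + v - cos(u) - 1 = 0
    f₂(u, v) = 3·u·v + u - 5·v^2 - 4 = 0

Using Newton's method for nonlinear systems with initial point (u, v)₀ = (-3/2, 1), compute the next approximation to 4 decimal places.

At (-3/2, 1): F = (9.929263, -15.0000).
Jacobian J = [[8·u·v + sin(u), 4·u^2 + 2·v + 1], [3·v + 1, 3·u - 10·v]].
At the point, J = [[-12.997495, 12.0000], [4.0000, -14.5000]] (det J = 140.463677).
Solving J·Δ = −F gives Δ = (-0.2565, -1.1052).
Then the next iterate is (u, v)₁ = (-1.7565, -0.1052).

(-1.7565, -0.1052)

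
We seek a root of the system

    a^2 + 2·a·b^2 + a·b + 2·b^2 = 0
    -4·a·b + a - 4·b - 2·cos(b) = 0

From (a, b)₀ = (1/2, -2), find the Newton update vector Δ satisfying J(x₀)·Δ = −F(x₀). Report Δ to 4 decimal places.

At (1/2, -2): F = (11.2500, 13.332294).
Jacobian J = [[2·a + 2·b^2 + b, 4·a·b + a + 4·b], [-4·b + 1, -4·a + 2·sin(b) - 4]].
At the point, J = [[7.0000, -11.5000], [9.0000, -7.818595]] (det J = 48.769836).
Solving J·Δ = −F gives Δ = (-1.3402, 0.1625).

(-1.3402, 0.1625)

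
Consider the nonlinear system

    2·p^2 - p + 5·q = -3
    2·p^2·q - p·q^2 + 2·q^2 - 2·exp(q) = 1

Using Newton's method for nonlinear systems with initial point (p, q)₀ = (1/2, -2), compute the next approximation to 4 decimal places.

At (1/2, -2): F = (-7.0000, 3.729329).
Jacobian J = [[4·p - 1, 5], [4·p·q - q^2, 2·p^2 - 2·p·q + 4·q - 2·exp(q)]].
At the point, J = [[1.0000, 5.0000], [-8.0000, -5.770671]] (det J = 34.229329).
Solving J·Δ = −F gives Δ = (-0.6354, 1.5271).
Then the next iterate is (p, q)₁ = (-0.1354, -0.4729).

(-0.1354, -0.4729)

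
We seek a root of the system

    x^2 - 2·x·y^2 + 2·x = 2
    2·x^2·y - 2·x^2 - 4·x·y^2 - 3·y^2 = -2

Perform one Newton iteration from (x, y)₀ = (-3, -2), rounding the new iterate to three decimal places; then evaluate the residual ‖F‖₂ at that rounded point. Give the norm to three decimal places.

At (-3, -2): F = (25.000, -16.000).
Jacobian J = [[2·x - 2·y^2 + 2, -4·x·y], [4·x·y - 4·x - 4·y^2, 2·x^2 - 8·x·y - 6·y]].
At the point, J = [[-12.000, -24.000], [20.000, -18.000]] (det J = 696.000).
Solving J·Δ = −F gives Δ = (1.198, 0.443).
Then the next iterate is (x, y)₁ = (-1.802, -1.557).
Re-evaluating at (-1.802, -1.557): F = (6.38020, -4.40496), so ‖F‖₂ = 7.753.

7.753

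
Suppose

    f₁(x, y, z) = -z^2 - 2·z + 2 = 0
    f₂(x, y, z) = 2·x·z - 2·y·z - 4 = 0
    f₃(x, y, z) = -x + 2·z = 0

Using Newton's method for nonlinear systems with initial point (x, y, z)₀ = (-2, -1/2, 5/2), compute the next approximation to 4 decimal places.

At (-2, -1/2, 5/2): F = (-9.2500, -11.5000, 7.0000).
Jacobian J = [[0, 0, -2·z - 2], [2·z, -2·z, 2·x - 2·y], [-1, 0, 2]].
At the point, J = [[0.0000, 0.0000, -7.0000], [5.0000, -5.0000, -3.0000], [-1.0000, 0.0000, 2.0000]] (det J = 35.0000).
Solving J·Δ = −F gives Δ = (4.3571, 2.8500, -1.3214).
Then the next iterate is (x, y, z)₁ = (2.3571, 2.3500, 1.1786).

(2.3571, 2.3500, 1.1786)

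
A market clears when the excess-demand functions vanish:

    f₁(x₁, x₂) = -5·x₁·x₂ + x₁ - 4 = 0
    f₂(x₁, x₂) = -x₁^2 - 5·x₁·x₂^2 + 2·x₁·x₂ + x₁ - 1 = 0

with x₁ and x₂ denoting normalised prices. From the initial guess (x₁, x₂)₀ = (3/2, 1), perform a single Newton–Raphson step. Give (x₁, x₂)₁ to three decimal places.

(-5.464, 3.381)

At (3/2, 1): F = (-10.000, -6.250).
Jacobian J = [[-5·x₂ + 1, -5·x₁], [-2·x₁ - 5·x₂^2 + 2·x₂ + 1, -10·x₁·x₂ + 2·x₁]].
At the point, J = [[-4.000, -7.500], [-5.000, -12.000]] (det J = 10.500).
Solving J·Δ = −F gives Δ = (-6.964, 2.381).
Then the next iterate is (x₁, x₂)₁ = (-5.464, 3.381).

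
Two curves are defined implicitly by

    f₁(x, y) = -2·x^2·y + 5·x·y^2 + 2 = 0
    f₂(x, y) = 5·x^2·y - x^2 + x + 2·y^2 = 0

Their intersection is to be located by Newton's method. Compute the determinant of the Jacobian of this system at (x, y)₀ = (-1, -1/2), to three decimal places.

-26.250

J = [[-4·x·y + 5·y^2, -2·x^2 + 10·x·y], [10·x·y - 2·x + 1, 5·x^2 + 4·y]].
At the point, J = [[-0.750, 3.000], [8.000, 3.000]].
det J = -26.250.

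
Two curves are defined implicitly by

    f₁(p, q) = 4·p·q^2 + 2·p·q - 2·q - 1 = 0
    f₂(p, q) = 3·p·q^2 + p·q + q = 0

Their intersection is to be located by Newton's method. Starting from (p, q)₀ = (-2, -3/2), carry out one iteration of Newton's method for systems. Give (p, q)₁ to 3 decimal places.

(-8.133, 1.100)

At (-2, -3/2): F = (-10.000, -12.000).
Jacobian J = [[4·q^2 + 2·q, 8·p·q + 2·p - 2], [3·q^2 + q, 6·p·q + p + 1]].
At the point, J = [[6.000, 18.000], [5.250, 17.000]] (det J = 7.500).
Solving J·Δ = −F gives Δ = (-6.133, 2.600).
Then the next iterate is (p, q)₁ = (-8.133, 1.100).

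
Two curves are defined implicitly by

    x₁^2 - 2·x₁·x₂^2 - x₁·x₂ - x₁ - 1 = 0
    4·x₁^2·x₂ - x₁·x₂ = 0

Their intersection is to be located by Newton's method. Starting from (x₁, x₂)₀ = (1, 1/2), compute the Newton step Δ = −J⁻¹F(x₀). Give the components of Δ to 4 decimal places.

At (1, 1/2): F = (-2.0000, 1.5000).
Jacobian J = [[2·x₁ - 2·x₂^2 - x₂ - 1, -4·x₁·x₂ - x₁], [8·x₁·x₂ - x₂, 4·x₁^2 - x₁]].
At the point, J = [[0.0000, -3.0000], [3.5000, 3.0000]] (det J = 10.5000).
Solving J·Δ = −F gives Δ = (0.1429, -0.6667).

(0.1429, -0.6667)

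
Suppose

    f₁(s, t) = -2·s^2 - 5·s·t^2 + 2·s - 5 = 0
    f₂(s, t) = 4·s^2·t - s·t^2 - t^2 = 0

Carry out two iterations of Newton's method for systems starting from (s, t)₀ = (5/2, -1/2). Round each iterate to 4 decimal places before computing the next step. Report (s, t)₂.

(4.3883, 4.0707)

At (5/2, -1/2): F = (-15.6250, -13.3750).
Jacobian J = [[-4·s - 5·t^2 + 2, -10·s·t], [8·s·t - t^2, 4·s^2 - 2·s·t - 2·t]].
At the point, J = [[-9.2500, 12.5000], [-10.2500, 28.5000]] (det J = -135.5000).
Solving J·Δ = −F gives Δ = (-2.0526, -0.2689).
Then the next iterate is (s, t)₁ = (0.4474, -0.7689).
Round to (0.4474, -0.7689) and repeat: F = (-5.828064, -1.471346), J = [[-2.745636, 3.440059], [-3.343254, 3.026479]].
Δ = (3.9409, 4.8396), so (s, t)₂ = (4.3883, 4.0707).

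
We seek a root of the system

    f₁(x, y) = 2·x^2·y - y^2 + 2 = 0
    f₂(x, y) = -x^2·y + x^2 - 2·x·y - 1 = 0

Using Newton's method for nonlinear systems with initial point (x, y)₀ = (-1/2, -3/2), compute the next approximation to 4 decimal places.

(-12.1250, 8.7500)

At (-1/2, -3/2): F = (-1.0000, -1.8750).
Jacobian J = [[4·x·y, 2·x^2 - 2·y], [-2·x·y + 2·x - 2·y, -x^2 - 2·x]].
At the point, J = [[3.0000, 3.5000], [0.5000, 0.7500]] (det J = 0.5000).
Solving J·Δ = −F gives Δ = (-11.6250, 10.2500).
Then the next iterate is (x, y)₁ = (-12.1250, 8.7500).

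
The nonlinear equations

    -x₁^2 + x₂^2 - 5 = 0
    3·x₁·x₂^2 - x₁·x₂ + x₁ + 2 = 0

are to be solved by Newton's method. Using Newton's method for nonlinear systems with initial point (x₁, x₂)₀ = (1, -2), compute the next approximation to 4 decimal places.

(-0.0930, -1.9535)

At (1, -2): F = (-2.0000, 17.0000).
Jacobian J = [[-2·x₁, 2·x₂], [3·x₂^2 - x₂ + 1, 6·x₁·x₂ - x₁]].
At the point, J = [[-2.0000, -4.0000], [15.0000, -13.0000]] (det J = 86.0000).
Solving J·Δ = −F gives Δ = (-1.0930, 0.0465).
Then the next iterate is (x₁, x₂)₁ = (-0.0930, -1.9535).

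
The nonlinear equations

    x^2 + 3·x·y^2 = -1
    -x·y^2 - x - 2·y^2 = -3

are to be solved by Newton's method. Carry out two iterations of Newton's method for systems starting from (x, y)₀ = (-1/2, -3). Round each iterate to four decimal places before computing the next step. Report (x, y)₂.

At (-1/2, -3): F = (-12.2500, -10.0000).
Jacobian J = [[2·x + 3·y^2, 6·x·y], [-y^2 - 1, -2·x·y - 4·y]].
At the point, J = [[26.0000, 9.0000], [-10.0000, 9.0000]] (det J = 324.0000).
Solving J·Δ = −F gives Δ = (0.0625, 1.1806).
Then the next iterate is (x, y)₁ = (-0.4375, -1.8194).
Round to (-0.4375, -1.8194) and repeat: F = (-3.153253, -1.734713), J = [[9.055649, 4.775925], [-4.310216, 5.685625]].
Δ = (0.1338, 0.4065), so (x, y)₂ = (-0.3037, -1.4129).

(-0.3037, -1.4129)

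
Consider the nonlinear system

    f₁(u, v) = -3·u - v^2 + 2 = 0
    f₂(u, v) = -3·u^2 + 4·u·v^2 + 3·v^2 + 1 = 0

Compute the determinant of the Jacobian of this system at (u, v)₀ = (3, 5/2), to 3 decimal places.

-190.000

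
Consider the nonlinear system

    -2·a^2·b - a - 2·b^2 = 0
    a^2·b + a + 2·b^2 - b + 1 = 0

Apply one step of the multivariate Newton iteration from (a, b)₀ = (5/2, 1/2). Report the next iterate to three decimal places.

(-1.500, 1.517)

At (5/2, 1/2): F = (-9.250, 6.625).
Jacobian J = [[-4·a·b - 1, -2·a^2 - 4·b], [2·a·b + 1, a^2 + 4·b - 1]].
At the point, J = [[-6.000, -14.500], [3.500, 7.250]] (det J = 7.250).
Solving J·Δ = −F gives Δ = (-4.000, 1.017).
Then the next iterate is (a, b)₁ = (-1.500, 1.517).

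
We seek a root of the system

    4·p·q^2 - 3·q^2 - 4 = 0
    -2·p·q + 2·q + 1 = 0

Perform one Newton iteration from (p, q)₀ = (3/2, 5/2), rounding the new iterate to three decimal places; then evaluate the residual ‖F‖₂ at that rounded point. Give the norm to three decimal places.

3.506

At (3/2, 5/2): F = (14.750, -1.500).
Jacobian J = [[4·q^2, 8·p·q - 6·q], [-2·q, -2·p + 2]].
At the point, J = [[25.000, 15.000], [-5.000, -1.000]] (det J = 50.000).
Solving J·Δ = −F gives Δ = (-0.155, -0.725).
Then the next iterate is (p, q)₁ = (1.345, 1.775).
Re-evaluating at (1.345, 1.775): F = (3.49849, -0.22475), so ‖F‖₂ = 3.506.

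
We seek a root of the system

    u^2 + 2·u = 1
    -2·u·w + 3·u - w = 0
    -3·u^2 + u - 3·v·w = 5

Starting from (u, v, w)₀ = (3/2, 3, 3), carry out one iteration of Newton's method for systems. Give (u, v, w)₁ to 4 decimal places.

(0.6500, 0.8542, 1.7625)

At (3/2, 3, 3): F = (4.2500, -7.5000, -37.2500).
Jacobian J = [[2·u + 2, 0, 0], [-2·w + 3, 0, -2·u - 1], [-6·u + 1, -3·w, -3·v]].
At the point, J = [[5.0000, 0.0000, 0.0000], [-3.0000, 0.0000, -4.0000], [-8.0000, -9.0000, -9.0000]] (det J = -180.0000).
Solving J·Δ = −F gives Δ = (-0.8500, -2.1458, -1.2375).
Then the next iterate is (u, v, w)₁ = (0.6500, 0.8542, 1.7625).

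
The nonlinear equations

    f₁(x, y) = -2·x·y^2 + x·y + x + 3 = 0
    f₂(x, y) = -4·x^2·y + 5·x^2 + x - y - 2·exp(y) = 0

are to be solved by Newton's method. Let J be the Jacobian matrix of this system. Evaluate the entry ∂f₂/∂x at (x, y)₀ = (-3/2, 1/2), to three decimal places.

-8.000

∂f₂/∂x = -8·x·y + 10·x + 1.
At (-3/2, 1/2) this is -8.000.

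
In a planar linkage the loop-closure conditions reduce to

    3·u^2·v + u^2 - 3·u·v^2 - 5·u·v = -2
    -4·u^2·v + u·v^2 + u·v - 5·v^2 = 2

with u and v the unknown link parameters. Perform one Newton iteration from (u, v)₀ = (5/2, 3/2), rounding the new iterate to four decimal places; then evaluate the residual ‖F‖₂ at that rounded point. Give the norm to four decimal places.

12.5126

At (5/2, 3/2): F = (0.7500, -41.3750).
Jacobian J = [[6·u·v + 2·u - 3·v^2 - 5·v, 3·u^2 - 6·u·v - 5·u], [-8·u·v + v^2 + v, -4·u^2 + 2·u·v + u - 10·v]].
At the point, J = [[13.2500, -16.2500], [-26.2500, -30.0000]] (det J = -824.0625).
Solving J·Δ = −F gives Δ = (-0.8432, -0.6414).
Then the next iterate is (u, v)₁ = (1.6568, 0.8586).
Re-evaluating at (1.6568, 0.8586): F = (1.038731, -12.469439), so ‖F‖₂ = 12.5126.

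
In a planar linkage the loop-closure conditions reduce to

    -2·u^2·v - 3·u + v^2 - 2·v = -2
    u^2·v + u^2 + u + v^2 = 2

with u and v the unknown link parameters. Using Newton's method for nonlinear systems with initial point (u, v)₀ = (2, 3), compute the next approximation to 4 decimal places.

At (2, 3): F = (-25.0000, 25.0000).
Jacobian J = [[-4·u·v - 3, -2·u^2 + 2·v - 2], [2·u·v + 2·u + 1, u^2 + 2·v]].
At the point, J = [[-27.0000, -4.0000], [17.0000, 10.0000]] (det J = -202.0000).
Solving J·Δ = −F gives Δ = (-0.7426, -1.2376).
Then the next iterate is (u, v)₁ = (1.2574, 1.7624).

(1.2574, 1.7624)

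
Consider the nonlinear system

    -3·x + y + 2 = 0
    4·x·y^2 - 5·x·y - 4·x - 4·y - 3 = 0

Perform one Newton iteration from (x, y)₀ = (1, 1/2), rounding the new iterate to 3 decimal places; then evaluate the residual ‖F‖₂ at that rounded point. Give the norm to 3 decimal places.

1.986

At (1, 1/2): F = (-0.500, -10.500).
Jacobian J = [[-3, 1], [4·y^2 - 5·y - 4, 8·x·y - 5·x - 4]].
At the point, J = [[-3.000, 1.000], [-5.500, -5.000]] (det J = 20.500).
Solving J·Δ = −F gives Δ = (-0.634, -1.402).
Then the next iterate is (x, y)₁ = (0.366, -0.902).
Re-evaluating at (0.366, -0.902): F = (0.000, 1.98578), so ‖F‖₂ = 1.986.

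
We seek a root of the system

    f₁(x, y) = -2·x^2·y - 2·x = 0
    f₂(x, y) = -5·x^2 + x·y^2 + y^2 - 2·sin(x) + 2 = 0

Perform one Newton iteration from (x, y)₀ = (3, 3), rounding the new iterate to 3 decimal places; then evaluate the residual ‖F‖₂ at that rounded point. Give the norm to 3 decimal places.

17.628

At (3, 3): F = (-60.000, -7.28224).
Jacobian J = [[-4·x·y - 2, -2·x^2], [-10·x + y^2 - 2·cos(x), 2·x·y + 2·y]].
At the point, J = [[-38.000, -18.000], [-19.02002, 24.000]] (det J = -1254.36027).
Solving J·Δ = −F gives Δ = (-1.252, -0.689).
Then the next iterate is (x, y)₁ = (1.748, 2.311).
Re-evaluating at (1.748, 2.311): F = (-17.61854, -0.56990), so ‖F‖₂ = 17.628.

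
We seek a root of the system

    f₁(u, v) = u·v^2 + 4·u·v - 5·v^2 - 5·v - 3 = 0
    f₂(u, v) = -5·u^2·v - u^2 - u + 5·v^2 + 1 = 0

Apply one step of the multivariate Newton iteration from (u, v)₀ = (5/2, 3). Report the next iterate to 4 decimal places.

(1.8401, 0.5641)

At (5/2, 3): F = (-10.5000, -56.5000).
Jacobian J = [[v^2 + 4·v, 2·u·v + 4·u - 10·v - 5], [-10·u·v - 2·u - 1, -5·u^2 + 10·v]].
At the point, J = [[21.0000, -10.0000], [-81.0000, -1.2500]] (det J = -836.2500).
Solving J·Δ = −F gives Δ = (-0.6599, -2.4359).
Then the next iterate is (u, v)₁ = (1.8401, 0.5641).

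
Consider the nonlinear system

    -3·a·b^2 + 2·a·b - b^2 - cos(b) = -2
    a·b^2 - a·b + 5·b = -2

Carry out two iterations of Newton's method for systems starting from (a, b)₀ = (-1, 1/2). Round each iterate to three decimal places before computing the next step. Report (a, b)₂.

(0.516, -0.476)

At (-1, 1/2): F = (0.62242, 4.750).
Jacobian J = [[-3·b^2 + 2·b, -6·a·b + 2·a - 2·b + sin(b)], [b^2 - b, 2·a·b - a + 5]].
At the point, J = [[0.250, 0.47943], [-0.250, 5.000]] (det J = 1.36986).
Solving J·Δ = −F gives Δ = (-0.609, -0.980).
Then the next iterate is (a, b)₁ = (-1.609, -0.480).
Round to (-1.609, -0.480) and repeat: F = (3.53939, -1.54303), J = [[-1.65120, -7.35370], [0.71040, 8.15364]].
Δ = (2.125, 0.004), so (a, b)₂ = (0.516, -0.476).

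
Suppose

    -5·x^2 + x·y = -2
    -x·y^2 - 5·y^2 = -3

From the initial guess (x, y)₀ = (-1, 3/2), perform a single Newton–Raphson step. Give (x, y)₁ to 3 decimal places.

(-0.658, 0.936)

At (-1, 3/2): F = (-4.500, -6.000).
Jacobian J = [[-10·x + y, x], [-y^2, -2·x·y - 10·y]].
At the point, J = [[11.500, -1.000], [-2.250, -12.000]] (det J = -140.250).
Solving J·Δ = −F gives Δ = (0.342, -0.564).
Then the next iterate is (x, y)₁ = (-0.658, 0.936).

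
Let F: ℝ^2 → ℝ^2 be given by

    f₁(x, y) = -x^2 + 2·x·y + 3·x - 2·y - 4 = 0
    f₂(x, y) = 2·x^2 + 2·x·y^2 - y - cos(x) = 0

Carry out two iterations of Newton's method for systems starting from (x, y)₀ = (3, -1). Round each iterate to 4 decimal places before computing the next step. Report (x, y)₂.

(1.5758, 0.6423)

At (3, -1): F = (-8.0000, 25.989992).
Jacobian J = [[-2·x + 2·y + 3, 2·x - 2], [4·x + 2·y^2 + sin(x), 4·x·y - 1]].
At the point, J = [[-5.0000, 4.0000], [14.141120, -13.0000]] (det J = 8.435520).
Solving J·Δ = −F gives Δ = (-0.0047, 1.9941).
Then the next iterate is (x, y)₁ = (2.9953, 0.9941).
Round to (2.9953, 0.9941) and repeat: F = (-0.018867, 23.858982), J = [[-1.0024, 3.9906], [14.103441, 10.910511]].
Δ = (-1.4195, -0.3518), so (x, y)₂ = (1.5758, 0.6423).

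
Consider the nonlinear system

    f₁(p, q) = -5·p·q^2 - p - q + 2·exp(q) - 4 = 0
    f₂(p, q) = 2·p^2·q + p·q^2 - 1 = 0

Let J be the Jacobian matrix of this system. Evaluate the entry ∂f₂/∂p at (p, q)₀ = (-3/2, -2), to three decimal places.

∂f₂/∂p = 4·p·q + q^2.
At (-3/2, -2) this is 16.000.

16.000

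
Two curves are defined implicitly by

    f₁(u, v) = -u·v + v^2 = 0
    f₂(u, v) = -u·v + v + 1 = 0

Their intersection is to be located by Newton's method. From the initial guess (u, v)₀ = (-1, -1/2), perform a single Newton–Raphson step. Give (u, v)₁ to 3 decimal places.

(-0.500, -0.625)

At (-1, -1/2): F = (-0.250, 0.000).
Jacobian J = [[-v, -u + 2·v], [-v, -u + 1]].
At the point, J = [[0.500, 0.000], [0.500, 2.000]] (det J = 1.000).
Solving J·Δ = −F gives Δ = (0.500, -0.125).
Then the next iterate is (u, v)₁ = (-0.500, -0.625).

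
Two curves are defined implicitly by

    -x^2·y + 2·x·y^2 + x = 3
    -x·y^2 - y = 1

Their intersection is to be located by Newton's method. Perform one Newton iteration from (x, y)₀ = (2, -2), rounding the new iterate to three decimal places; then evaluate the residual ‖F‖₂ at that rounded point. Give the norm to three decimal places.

6.633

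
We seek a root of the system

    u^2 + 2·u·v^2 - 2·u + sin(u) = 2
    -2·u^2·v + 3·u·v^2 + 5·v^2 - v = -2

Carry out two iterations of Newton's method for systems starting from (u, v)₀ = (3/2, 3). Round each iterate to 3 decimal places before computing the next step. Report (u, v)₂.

At (3/2, 3): F = (25.24749, 71.000).
Jacobian J = [[2·u + 2·v^2 + cos(u) - 2, 4·u·v], [-4·u·v + 3·v^2, -2·u^2 + 6·u·v + 10·v - 1]].
At the point, J = [[19.07074, 18.000], [9.000, 51.500]] (det J = 820.14297).
Solving J·Δ = −F gives Δ = (-0.027, -1.374).
Then the next iterate is (u, v)₁ = (1.473, 1.626).
Round to (1.473, 1.626) and repeat: F = (6.00781, 18.22071), J = [[6.33139, 9.58039], [-1.64876, 25.29113]].
Δ = (0.129, -0.712), so (u, v)₂ = (1.602, 0.914).

(1.602, 0.914)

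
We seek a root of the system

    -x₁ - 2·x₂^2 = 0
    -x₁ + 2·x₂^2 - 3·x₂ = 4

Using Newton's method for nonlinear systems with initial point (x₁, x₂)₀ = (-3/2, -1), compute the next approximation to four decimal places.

At (-3/2, -1): F = (-0.5000, 2.5000).
Jacobian J = [[-1, -4·x₂], [-1, 4·x₂ - 3]].
At the point, J = [[-1.0000, 4.0000], [-1.0000, -7.0000]] (det J = 11.0000).
Solving J·Δ = −F gives Δ = (0.5909, 0.2727).
Then the next iterate is (x₁, x₂)₁ = (-0.9091, -0.7273).

(-0.9091, -0.7273)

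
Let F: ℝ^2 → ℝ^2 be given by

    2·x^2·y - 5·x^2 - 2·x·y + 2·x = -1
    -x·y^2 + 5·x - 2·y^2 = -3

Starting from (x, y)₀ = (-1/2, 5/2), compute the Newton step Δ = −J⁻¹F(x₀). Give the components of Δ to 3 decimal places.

At (-1/2, 5/2): F = (2.500, -8.875).
Jacobian J = [[4·x·y - 10·x - 2·y + 2, 2·x^2 - 2·x], [-y^2 + 5, -2·x·y - 4·y]].
At the point, J = [[-3.000, 1.500], [-1.250, -7.500]] (det J = 24.375).
Solving J·Δ = −F gives Δ = (0.223, -1.221).

(0.223, -1.221)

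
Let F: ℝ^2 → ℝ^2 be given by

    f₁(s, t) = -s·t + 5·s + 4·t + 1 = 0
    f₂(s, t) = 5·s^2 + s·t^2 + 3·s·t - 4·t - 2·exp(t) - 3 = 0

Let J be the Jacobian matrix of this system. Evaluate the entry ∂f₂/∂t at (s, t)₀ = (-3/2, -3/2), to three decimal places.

-4.446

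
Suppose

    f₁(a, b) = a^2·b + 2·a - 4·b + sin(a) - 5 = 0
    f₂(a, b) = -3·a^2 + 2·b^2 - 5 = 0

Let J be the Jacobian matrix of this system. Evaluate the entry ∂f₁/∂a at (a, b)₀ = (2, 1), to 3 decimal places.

5.584

∂f₁/∂a = 2·a·b + cos(a) + 2.
At (2, 1) this is 5.584.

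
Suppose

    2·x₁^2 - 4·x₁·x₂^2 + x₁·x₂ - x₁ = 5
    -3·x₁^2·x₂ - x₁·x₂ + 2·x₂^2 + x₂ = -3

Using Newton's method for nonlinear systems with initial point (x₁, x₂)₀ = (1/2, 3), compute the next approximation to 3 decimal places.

(0.462, 1.237)

At (1/2, 3): F = (-21.500, 20.250).
Jacobian J = [[4·x₁ - 4·x₂^2 + x₂ - 1, -8·x₁·x₂ + x₁], [-6·x₁·x₂ - x₂, -3·x₁^2 - x₁ + 4·x₂ + 1]].
At the point, J = [[-32.000, -11.500], [-12.000, 11.750]] (det J = -514.000).
Solving J·Δ = −F gives Δ = (-0.038, -1.763).
Then the next iterate is (x₁, x₂)₁ = (0.462, 1.237).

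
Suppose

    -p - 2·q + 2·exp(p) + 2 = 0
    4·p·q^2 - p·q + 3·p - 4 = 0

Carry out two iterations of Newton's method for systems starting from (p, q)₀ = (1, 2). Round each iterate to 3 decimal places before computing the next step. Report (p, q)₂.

(0.185, 2.085)

At (1, 2): F = (2.43656, 13.000).
Jacobian J = [[2·exp(p) - 1, -2], [4·q^2 - q + 3, 8·p·q - p]].
At the point, J = [[4.43656, -2.000], [17.000, 15.000]] (det J = 100.54845).
Solving J·Δ = −F gives Δ = (-0.622, -0.162).
Then the next iterate is (p, q)₁ = (0.378, 1.838).
Round to (0.378, 1.838) and repeat: F = (0.86473, 1.54714), J = [[1.91873, -2.000], [14.67498, 5.18011]].
Δ = (-0.193, 0.247), so (p, q)₂ = (0.185, 2.085).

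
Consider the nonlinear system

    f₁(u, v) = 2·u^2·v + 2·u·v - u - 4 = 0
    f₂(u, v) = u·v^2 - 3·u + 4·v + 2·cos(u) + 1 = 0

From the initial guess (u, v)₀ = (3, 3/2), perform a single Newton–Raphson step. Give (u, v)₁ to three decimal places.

(1.910, 1.200)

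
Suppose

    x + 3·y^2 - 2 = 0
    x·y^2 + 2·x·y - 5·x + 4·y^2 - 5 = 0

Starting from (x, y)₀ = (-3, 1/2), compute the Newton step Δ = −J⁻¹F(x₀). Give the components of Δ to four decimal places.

At (-3, 1/2): F = (-4.2500, 7.2500).
Jacobian J = [[1, 6·y], [y^2 + 2·y - 5, 2·x·y + 2·x + 8·y]].
At the point, J = [[1.0000, 3.0000], [-3.7500, -5.0000]] (det J = 6.2500).
Solving J·Δ = −F gives Δ = (0.0800, 1.3900).

(0.0800, 1.3900)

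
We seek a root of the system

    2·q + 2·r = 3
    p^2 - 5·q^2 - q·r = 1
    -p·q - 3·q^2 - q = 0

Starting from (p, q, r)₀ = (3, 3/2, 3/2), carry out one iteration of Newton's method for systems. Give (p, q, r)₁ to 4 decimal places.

(1.5174, 0.6903, 0.8097)

At (3, 3/2, 3/2): F = (3.0000, -5.5000, -12.7500).
Jacobian J = [[0, 2, 2], [2·p, -10·q - r, -q], [-q, -p - 6·q - 1, 0]].
At the point, J = [[0.0000, 2.0000, 2.0000], [6.0000, -16.5000, -1.5000], [-1.5000, -13.0000, 0.0000]] (det J = -201.0000).
Solving J·Δ = −F gives Δ = (-1.4826, -0.8097, -0.6903).
Then the next iterate is (p, q, r)₁ = (1.5174, 0.6903, 0.8097).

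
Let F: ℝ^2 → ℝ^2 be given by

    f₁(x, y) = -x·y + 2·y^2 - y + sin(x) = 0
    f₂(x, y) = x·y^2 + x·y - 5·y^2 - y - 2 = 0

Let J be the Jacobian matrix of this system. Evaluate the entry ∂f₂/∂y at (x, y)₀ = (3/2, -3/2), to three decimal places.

11.000

∂f₂/∂y = 2·x·y + x - 10·y - 1.
At (3/2, -3/2) this is 11.000.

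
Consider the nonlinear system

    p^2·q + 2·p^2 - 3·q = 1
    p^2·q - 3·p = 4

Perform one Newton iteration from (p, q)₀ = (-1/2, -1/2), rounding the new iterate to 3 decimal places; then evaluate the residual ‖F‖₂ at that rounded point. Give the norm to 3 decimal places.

At (-1/2, -1/2): F = (0.875, -2.625).
Jacobian J = [[2·p·q + 4·p, p^2 - 3], [2·p·q - 3, p^2]].
At the point, J = [[-1.500, -2.750], [-2.500, 0.250]] (det J = -7.250).
Solving J·Δ = −F gives Δ = (-0.966, 0.845).
Then the next iterate is (p, q)₁ = (-1.466, 0.345).
Re-evaluating at (-1.466, 0.345): F = (3.00477, 1.13946), so ‖F‖₂ = 3.214.

3.214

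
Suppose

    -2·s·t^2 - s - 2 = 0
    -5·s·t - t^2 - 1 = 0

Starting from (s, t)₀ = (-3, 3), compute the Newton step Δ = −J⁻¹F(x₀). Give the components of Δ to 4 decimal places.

(2.0732, -0.4336)

At (-3, 3): F = (55.0000, 35.0000).
Jacobian J = [[-2·t^2 - 1, -4·s·t], [-5·t, -5·s - 2·t]].
At the point, J = [[-19.0000, 36.0000], [-15.0000, 9.0000]] (det J = 369.0000).
Solving J·Δ = −F gives Δ = (2.0732, -0.4336).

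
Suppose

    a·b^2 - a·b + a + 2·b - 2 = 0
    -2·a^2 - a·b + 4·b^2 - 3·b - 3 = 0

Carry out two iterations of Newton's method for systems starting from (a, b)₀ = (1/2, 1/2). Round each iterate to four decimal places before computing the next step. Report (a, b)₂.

(-0.4835, 1.2417)

At (1/2, 1/2): F = (-0.6250, -4.2500).
Jacobian J = [[b^2 - b + 1, 2·a·b - a + 2], [-4·a - b, -a + 8·b - 3]].
At the point, J = [[0.7500, 2.0000], [-2.5000, 0.5000]] (det J = 5.3750).
Solving J·Δ = −F gives Δ = (-1.5233, 0.8837).
Then the next iterate is (a, b)₁ = (-1.0233, 1.3837).
Round to (-1.0233, 1.3837) and repeat: F = (-0.799196, -0.170943), J = [[1.530926, 0.191420], [2.7095, 9.0929]].
Δ = (0.5398, -0.1420), so (a, b)₂ = (-0.4835, 1.2417).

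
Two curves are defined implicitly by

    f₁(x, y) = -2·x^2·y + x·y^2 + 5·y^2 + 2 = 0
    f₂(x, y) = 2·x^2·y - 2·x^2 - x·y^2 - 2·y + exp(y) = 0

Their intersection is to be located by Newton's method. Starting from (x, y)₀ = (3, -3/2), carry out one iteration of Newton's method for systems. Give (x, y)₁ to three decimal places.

At (3, -3/2): F = (47.000, -48.52687).
Jacobian J = [[-4·x·y + y^2, -2·x^2 + 2·x·y + 10·y], [4·x·y - 4·x - y^2, 2·x^2 - 2·x·y + exp(y) - 2]].
At the point, J = [[20.250, -42.000], [-32.250, 25.22313]] (det J = -843.73161).
Solving J·Δ = −F gives Δ = (-1.011, 0.632).
Then the next iterate is (x, y)₁ = (1.989, -0.868).

(1.989, -0.868)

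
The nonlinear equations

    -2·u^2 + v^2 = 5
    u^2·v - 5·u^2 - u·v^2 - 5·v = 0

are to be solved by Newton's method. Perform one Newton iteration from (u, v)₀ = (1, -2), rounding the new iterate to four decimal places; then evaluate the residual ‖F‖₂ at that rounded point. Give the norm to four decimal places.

At (1, -2): F = (-3.0000, -1.0000).
Jacobian J = [[-4·u, 2·v], [2·u·v - 10·u - v^2, u^2 - 2·u·v - 5]].
At the point, J = [[-4.0000, -4.0000], [-18.0000, 0.0000]] (det J = -72.0000).
Solving J·Δ = −F gives Δ = (-0.0556, -0.6944).
Then the next iterate is (u, v)₁ = (0.9444, -2.6944).
Re-evaluating at (0.9444, -2.6944): F = (0.476009, -0.246716), so ‖F‖₂ = 0.5361.

0.5361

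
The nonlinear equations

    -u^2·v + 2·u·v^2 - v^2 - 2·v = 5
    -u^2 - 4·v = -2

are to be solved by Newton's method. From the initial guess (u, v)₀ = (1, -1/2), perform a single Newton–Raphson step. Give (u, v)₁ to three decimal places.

At (1, -1/2): F = (-3.250, 3.000).
Jacobian J = [[-2·u·v + 2·v^2, -u^2 + 4·u·v - 2·v - 2], [-2·u, -4]].
At the point, J = [[1.500, -4.000], [-2.000, -4.000]] (det J = -14.000).
Solving J·Δ = −F gives Δ = (1.786, -0.143).
Then the next iterate is (u, v)₁ = (2.786, -0.643).

(2.786, -0.643)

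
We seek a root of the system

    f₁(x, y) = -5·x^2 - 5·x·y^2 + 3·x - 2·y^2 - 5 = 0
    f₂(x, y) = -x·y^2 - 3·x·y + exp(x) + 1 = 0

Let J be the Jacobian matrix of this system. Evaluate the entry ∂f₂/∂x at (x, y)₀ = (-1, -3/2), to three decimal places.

2.618

∂f₂/∂x = -y^2 - 3·y + exp(x).
At (-1, -3/2) this is 2.618.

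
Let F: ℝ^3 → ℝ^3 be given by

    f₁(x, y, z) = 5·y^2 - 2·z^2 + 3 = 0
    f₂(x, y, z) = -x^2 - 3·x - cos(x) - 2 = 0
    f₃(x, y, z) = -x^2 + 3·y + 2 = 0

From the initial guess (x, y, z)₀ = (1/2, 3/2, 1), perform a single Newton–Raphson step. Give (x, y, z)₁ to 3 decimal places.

(-0.814, -1.021, -5.393)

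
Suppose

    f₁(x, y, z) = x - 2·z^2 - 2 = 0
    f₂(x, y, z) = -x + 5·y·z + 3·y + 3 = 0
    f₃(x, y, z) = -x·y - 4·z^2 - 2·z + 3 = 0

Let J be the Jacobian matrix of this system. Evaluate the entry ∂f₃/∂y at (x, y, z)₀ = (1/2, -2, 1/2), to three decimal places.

∂f₃/∂y = -x.
At (1/2, -2, 1/2) this is -0.500.

-0.500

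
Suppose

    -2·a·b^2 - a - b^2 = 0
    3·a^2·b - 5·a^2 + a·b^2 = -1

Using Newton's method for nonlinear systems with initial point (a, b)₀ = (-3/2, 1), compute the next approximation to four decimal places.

At (-3/2, 1): F = (3.5000, -5.0000).
Jacobian J = [[-2·b^2 - 1, -4·a·b - 2·b], [6·a·b - 10·a + b^2, 3·a^2 + 2·a·b]].
At the point, J = [[-3.0000, 4.0000], [7.0000, 3.7500]] (det J = -39.2500).
Solving J·Δ = −F gives Δ = (0.8439, -0.2420).
Then the next iterate is (a, b)₁ = (-0.6561, 0.7580).

(-0.6561, 0.7580)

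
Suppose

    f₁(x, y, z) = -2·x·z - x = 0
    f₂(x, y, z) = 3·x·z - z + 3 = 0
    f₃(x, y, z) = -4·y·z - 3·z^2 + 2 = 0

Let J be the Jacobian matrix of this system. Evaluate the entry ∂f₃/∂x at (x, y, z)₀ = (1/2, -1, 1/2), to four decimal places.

∂f₃/∂x = 0.
At (1/2, -1, 1/2) this is 0.0000.

0.0000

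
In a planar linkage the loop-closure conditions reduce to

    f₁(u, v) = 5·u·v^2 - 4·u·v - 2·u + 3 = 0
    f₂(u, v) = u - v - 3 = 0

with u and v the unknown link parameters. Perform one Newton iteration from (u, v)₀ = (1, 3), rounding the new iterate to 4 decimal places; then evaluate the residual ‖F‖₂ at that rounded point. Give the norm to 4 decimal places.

2.3608

At (1, 3): F = (34.0000, -5.0000).
Jacobian J = [[5·v^2 - 4·v - 2, 10·u·v - 4·u], [1, -1]].
At the point, J = [[31.0000, 26.0000], [1.0000, -1.0000]] (det J = -57.0000).
Solving J·Δ = −F gives Δ = (1.6842, -3.3158).
Then the next iterate is (u, v)₁ = (2.6842, -0.3158).
Re-evaluating at (2.6842, -0.3158): F = (2.360753, 0.0000), so ‖F‖₂ = 2.3608.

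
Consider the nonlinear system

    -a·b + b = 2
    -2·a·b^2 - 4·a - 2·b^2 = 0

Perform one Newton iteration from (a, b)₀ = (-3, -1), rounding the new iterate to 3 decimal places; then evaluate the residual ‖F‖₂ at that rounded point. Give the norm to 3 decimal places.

At (-3, -1): F = (-6.000, 16.000).
Jacobian J = [[-b, -a + 1], [-2·b^2 - 4, -4·a·b - 4·b]].
At the point, J = [[1.000, 4.000], [-6.000, -8.000]] (det J = 16.000).
Solving J·Δ = −F gives Δ = (1.000, 1.250).
Then the next iterate is (a, b)₁ = (-2.000, 0.250).
Re-evaluating at (-2.000, 0.250): F = (-1.250, 8.125), so ‖F‖₂ = 8.221.

8.221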